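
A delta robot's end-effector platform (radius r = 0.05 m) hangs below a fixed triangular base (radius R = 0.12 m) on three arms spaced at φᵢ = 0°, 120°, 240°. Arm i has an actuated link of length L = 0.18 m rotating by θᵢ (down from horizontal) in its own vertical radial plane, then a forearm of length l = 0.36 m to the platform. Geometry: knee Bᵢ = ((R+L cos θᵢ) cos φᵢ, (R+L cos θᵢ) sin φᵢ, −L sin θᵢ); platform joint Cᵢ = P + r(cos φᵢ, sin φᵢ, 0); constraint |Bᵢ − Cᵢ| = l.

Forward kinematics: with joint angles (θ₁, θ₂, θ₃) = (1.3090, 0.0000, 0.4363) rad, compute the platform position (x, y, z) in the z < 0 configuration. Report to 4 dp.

φ1=0.0°: virtual centre (0.1166, 0.0000, -0.1739), radius l
arm 2 at φ=120.0°: (R−r)+L cos θ2 = 0.2500;  O2 = (-0.1250, 0.2165, 0.0000)
φ3=240.0°: virtual centre (-0.1166, -0.2019, -0.0761), radius l
eliminate P² terms by subtracting sphere 1 from 2 and 3
[-0.4832 0.4330 0.3477]·P = 0.0187;  [-0.4663 -0.4038 0.1956]·P = 0.0163
Cramer: x(z) = -0.0368+0.5670z;  y(z) = 0.0021-0.1704z
into |P−O₁|² = l²: 1.3505z² + 0.1731z + -0.0758 = 0;  Δ = 0.4397;  z = -0.3096 or 0.1814 → z<0 root = -0.3096
x = -0.2123, y = 0.0548

(-0.2123, 0.0548, -0.3096)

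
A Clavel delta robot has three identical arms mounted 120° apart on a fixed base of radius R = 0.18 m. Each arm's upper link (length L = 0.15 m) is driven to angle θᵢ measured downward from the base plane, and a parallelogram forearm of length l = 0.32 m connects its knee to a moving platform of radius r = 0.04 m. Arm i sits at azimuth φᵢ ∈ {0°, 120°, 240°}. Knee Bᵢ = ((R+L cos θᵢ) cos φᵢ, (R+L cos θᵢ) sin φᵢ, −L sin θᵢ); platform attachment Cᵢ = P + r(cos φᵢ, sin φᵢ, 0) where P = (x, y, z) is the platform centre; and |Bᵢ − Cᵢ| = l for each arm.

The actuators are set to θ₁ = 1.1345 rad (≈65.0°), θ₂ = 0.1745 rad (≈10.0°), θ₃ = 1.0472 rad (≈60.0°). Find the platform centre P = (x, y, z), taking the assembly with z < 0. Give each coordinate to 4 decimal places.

(-0.0632, 0.0873, -0.2900)

φ1=0.0°: virtual centre (0.2034, 0.0000, -0.1359), radius l
φ2=120.0°: virtual centre (-0.1439, 0.2492, -0.0260), radius l
O3 = (0.2150·cos240.0°, 0.2150·sin240.0°, -0.1299) = (-0.1075, -0.1862, -0.1299)
eliminate P² terms by subtracting sphere 1 from 2 and 3
linear system: -0.6945x+0.4983y = 0.0236−0.2198z; -0.6218x+-0.3724y = 0.0033−0.0121z
det = 0.5685;  x = -0.0183+0.1546z,  y = 0.0219+-0.2256z
into |P−O₁|² = l²: 1.0748z² + 0.1935z + -0.0343 = 0;  Δ = 0.1848;  z = -0.2900 or 0.1100 → z<0 root = -0.2900
x = -0.0632, y = 0.0873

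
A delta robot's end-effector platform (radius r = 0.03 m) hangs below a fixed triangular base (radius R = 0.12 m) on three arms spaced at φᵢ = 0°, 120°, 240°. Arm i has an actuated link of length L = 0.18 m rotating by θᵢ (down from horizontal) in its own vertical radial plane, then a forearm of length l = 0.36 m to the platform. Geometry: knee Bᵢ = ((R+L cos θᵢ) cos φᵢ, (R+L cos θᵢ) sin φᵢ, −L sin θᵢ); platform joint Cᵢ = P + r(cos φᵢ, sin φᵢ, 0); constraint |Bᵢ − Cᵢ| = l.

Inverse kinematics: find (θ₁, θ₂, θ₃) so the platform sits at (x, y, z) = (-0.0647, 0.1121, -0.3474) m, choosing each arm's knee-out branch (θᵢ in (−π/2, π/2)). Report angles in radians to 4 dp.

φ1=0.0° → target in arm frame (-0.0647, 0.1121)
  A=0.1547, B=-0.3474, C=(l²−L²−A²−y'²−z²)/(2L)=-0.1666
  √(A²+B²)=0.3803;  θ1 = -1.1519+2.0243 ≈ 0.8725
rotate P by −φ2: (0.1294, 0.0000, -0.3474)
  A cos θ + B sin θ = C:  -0.0394·cos θ + -0.3474·sin θ = -0.0696
  θ2 = atan2(B,A) + arccos(C/0.3496) = 0.0873
arm 3 (φ=240.0°): x'=-0.0647, y'=-0.1121
  A=0.1547, B=-0.3474, C=(l²−L²−A²−y'²−z²)/(2L)=-0.1666
  √(A²+B²)=0.3803;  θ3 = -1.1518+2.0244 ≈ 0.8726

θ₁ = 0.8725, θ₂ = 0.0873, θ₃ = 0.8726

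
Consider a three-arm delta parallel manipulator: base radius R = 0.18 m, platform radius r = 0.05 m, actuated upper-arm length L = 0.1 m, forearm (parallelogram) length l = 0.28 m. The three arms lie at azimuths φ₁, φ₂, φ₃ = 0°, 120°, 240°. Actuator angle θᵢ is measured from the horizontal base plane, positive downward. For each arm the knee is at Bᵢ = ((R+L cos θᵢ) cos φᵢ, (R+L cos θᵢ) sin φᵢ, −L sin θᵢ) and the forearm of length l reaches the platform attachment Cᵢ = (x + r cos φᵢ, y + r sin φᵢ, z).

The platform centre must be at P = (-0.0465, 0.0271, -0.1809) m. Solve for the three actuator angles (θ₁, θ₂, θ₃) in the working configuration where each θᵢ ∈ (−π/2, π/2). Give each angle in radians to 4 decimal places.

rotate P by −φ1: (-0.0465, 0.0271, -0.1809)
  A=0.1765, B=-0.1809, C=(l²−L²−A²−y'²−z²)/(2L)=0.0189
  θ1 = atan2(B,A) + arccos(C/0.2527) = 0.6981
rotate P by −φ2: (0.0467, 0.0267, -0.1809)
  A=0.0833, B=-0.1809, C=(l²−L²−A²−y'²−z²)/(2L)=0.1401
  γ=atan2(-0.1809,0.0833)=-1.1394;  ψ=arccos(0.7036)=0.7903;  θ2=γ+ψ≈-0.3491
arm 3 (φ=240.0°): x'=-0.0002, y'=-0.0538
  e−x'=0.1302;  (l²−L²−(e−x')²−y'²−z²)/2L = 0.0791
  √(A²+B²)=0.2229;  θ3 = -0.9469+1.2080 ≈ 0.2611

θ₁ = 0.6981, θ₂ = -0.3491, θ₃ = 0.2611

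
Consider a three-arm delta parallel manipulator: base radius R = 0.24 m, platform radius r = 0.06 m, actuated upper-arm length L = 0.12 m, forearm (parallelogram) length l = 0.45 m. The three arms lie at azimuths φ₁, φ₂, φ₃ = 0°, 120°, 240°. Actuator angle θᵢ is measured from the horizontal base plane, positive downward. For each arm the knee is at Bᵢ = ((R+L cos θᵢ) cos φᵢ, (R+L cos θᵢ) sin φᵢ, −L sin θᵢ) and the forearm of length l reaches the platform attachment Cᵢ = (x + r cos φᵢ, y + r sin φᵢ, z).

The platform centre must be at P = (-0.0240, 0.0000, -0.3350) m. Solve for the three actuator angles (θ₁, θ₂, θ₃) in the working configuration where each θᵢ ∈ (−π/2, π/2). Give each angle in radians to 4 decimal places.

arm 1 (φ=0.0°): x'=-0.0240, y'=0.0000
  A cos θ + B sin θ = C:  0.2040·cos θ + -0.3350·sin θ = 0.1427
  γ=atan2(-0.3350,0.2040)=-1.0238;  ψ=arccos(0.3639)=1.1983;  θ1=γ+ψ≈0.1745
arm 2 (φ=120.0°): x'=0.0120, y'=0.0208
  A=0.1680, B=-0.3350, C=(l²−L²−A²−y'²−z²)/(2L)=0.1967
  θ2 = atan2(B,A) + arccos(C/0.3748) = -0.0879
φ3=240.0° → target in arm frame (0.0120, -0.0208)
  A cos θ + B sin θ = C:  0.1680·cos θ + -0.3350·sin θ = 0.1967
  θ3 = atan2(B,A) + arccos(C/0.3748) = -0.0879

θ₁ = 0.1745, θ₂ = -0.0879, θ₃ = -0.0879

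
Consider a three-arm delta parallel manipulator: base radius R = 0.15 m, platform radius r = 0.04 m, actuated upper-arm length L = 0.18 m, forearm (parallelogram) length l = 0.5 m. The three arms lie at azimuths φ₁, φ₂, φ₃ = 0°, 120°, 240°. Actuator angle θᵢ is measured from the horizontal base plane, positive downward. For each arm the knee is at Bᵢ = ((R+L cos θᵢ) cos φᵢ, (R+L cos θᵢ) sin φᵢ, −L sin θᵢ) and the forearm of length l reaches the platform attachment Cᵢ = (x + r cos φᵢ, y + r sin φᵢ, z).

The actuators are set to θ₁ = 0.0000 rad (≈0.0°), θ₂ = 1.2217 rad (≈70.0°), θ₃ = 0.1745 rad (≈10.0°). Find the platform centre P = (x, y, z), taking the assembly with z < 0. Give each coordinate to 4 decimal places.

(0.1492, -0.2044, -0.4341)

arm 1 at φ=0.0°: ρ1 = 0.2900;  S1 = (0.2900, 0.0000, 0.0000)
arm 2 at φ=120.0°: ρ2 = 0.1716;  S2 = (-0.0858, 0.1486, -0.1691)
S3 = (0.2873·cos240.0°, 0.2873·sin240.0°, -0.0313) = (-0.1436, -0.2488, -0.0313)
eliminate P² terms by subtracting sphere 1 from 2 and 3
linear system: -0.7516x+0.2972y = -0.0261−-0.3383z; -0.8673x+-0.4976y = -0.0006−-0.0625z
Cramer: x(z) = 0.0208-0.2959z;  y(z) = -0.0351+0.3901z
quadratic in z: (1.2397)z²+(0.1319)z+(-0.1763)=0, √Δ=0.9443 → z ∈ {-0.4341, 0.3276}; z = -0.4341 (taking z<0)
x = 0.1492, y = -0.2044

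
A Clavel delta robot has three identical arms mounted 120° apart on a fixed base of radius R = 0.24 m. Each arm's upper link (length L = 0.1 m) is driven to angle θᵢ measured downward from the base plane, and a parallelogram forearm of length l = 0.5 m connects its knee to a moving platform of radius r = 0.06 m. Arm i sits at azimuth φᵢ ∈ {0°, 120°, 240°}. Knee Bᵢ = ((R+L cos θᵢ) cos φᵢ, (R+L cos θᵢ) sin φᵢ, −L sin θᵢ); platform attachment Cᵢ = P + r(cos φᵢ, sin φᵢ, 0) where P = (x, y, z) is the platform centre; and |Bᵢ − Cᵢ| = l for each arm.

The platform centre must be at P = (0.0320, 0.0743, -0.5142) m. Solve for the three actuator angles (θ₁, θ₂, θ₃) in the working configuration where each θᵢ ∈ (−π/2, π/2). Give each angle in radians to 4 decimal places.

arm 1 (φ=0.0°): x'=0.0320, y'=0.0743
  A=0.1480, B=-0.5142, C=(l²−L²−A²−y'²−z²)/(2L)=-0.2591
  √(A²+B²)=0.5351;  θ1 = -1.2905+2.0763 ≈ 0.7858
arm 2 (φ=120.0°): x'=0.0483, y'=-0.0649
  e−x'=0.1317;  (l²−L²−(e−x')²−y'²−z²)/2L = -0.2297
  √(A²+B²)=0.5308;  θ2 = -1.3201+2.0184 ≈ 0.6982
φ3=240.0° → target in arm frame (-0.0803, -0.0094)
  e−x'=0.2603;  (l²−L²−(e−x')²−y'²−z²)/2L = -0.4614
  θ3 = atan2(B,A) + arccos(C/0.5764) = 1.3968

θ₁ = 0.7858, θ₂ = 0.6982, θ₃ = 1.3968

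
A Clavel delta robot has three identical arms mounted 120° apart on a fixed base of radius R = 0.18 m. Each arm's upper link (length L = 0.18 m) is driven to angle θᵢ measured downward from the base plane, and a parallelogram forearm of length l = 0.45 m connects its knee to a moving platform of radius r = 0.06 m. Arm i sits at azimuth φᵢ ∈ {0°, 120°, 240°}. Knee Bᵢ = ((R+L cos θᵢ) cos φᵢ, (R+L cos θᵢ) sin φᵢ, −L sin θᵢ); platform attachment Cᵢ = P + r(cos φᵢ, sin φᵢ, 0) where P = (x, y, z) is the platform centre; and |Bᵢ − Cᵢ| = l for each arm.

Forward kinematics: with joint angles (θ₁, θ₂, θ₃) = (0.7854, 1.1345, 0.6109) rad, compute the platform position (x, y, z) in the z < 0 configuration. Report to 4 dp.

(0.0217, -0.0985, -0.5040)

arm 1 at φ=0.0°: e+L cos θ1 = 0.2473;  S1 = (0.2473, 0.0000, -0.1273)
S2 = (0.1961·cos120.0°, 0.1961·sin120.0°, -0.1631) = (-0.0980, 0.1698, -0.1631)
φ3=240.0°: virtual centre (-0.1337, -0.2316, -0.1032), radius l
|S₂|²−|S₁|² = -0.0123;  |S₃|²−|S₁|² = 0.0048
[-0.6906 0.3396 -0.0717]·P = -0.0123;  [-0.7620 -0.4632 0.0481]·P = 0.0048
det = 0.5787;  x = 0.0070+-0.0292z,  y = -0.0220+0.1518z
quadratic in z: (1.0239)z²+(0.2619)z+(-0.1281)=0, √Δ=0.7702 → z ∈ {-0.5040, 0.2482}; z = -0.5040 (taking z<0)
x = 0.0217, y = -0.0985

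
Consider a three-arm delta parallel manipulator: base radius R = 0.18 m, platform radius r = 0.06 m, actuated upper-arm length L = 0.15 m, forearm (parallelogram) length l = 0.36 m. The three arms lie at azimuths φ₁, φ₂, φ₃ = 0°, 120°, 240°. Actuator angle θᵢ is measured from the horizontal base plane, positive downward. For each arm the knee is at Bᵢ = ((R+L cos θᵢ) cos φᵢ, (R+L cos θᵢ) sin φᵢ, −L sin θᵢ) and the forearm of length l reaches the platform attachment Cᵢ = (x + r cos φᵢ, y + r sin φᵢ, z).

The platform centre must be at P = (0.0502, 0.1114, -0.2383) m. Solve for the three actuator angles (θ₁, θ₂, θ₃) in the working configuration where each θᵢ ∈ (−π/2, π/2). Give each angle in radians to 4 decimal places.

θ₁ = -0.1745, θ₂ = -0.3483, θ₃ = 0.8728

rotate P by −φ1: (0.0502, 0.1114, -0.2383)
  e−x'=0.0698;  (l²−L²−(e−x')²−y'²−z²)/2L = 0.1101
  θ1 = atan2(B,A) + arccos(C/0.2483) = -0.1745
rotate P by −φ2: (0.0714, -0.0992, -0.2383)
  A cos θ + B sin θ = C:  0.0486·cos θ + -0.2383·sin θ = 0.1270
  γ=atan2(-0.2383,0.0486)=-1.3695;  ψ=arccos(0.5224)=1.0212;  θ2=γ+ψ≈-0.3483
φ3=240.0° → target in arm frame (-0.1216, -0.0122)
  e−x'=0.2416;  (l²−L²−(e−x')²−y'²−z²)/2L = -0.0273
  θ3 = atan2(B,A) + arccos(C/0.3393) = 0.8728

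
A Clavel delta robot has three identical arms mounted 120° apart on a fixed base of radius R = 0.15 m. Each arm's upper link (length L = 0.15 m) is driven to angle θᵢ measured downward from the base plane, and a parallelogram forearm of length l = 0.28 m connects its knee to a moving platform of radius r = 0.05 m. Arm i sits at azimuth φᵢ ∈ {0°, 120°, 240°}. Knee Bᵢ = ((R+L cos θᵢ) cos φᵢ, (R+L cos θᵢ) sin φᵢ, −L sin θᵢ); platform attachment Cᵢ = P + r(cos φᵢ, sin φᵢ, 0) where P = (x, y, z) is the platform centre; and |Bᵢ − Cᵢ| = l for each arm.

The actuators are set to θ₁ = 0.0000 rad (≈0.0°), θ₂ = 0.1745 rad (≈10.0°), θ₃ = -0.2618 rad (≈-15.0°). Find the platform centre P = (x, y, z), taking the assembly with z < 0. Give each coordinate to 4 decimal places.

arm 1 at φ=0.0°: e+L cos θ1 = 0.2500;  O1 = (0.2500, 0.0000, 0.0000)
φ2=120.0°: virtual centre (-0.1239, 0.2145, -0.0260), radius l
φ3=240.0°: virtual centre (-0.1224, -0.2121, 0.0388), radius l
eliminate P² terms by subtracting sphere 1 from 2 and 3
linear system: -0.7477x+0.4291y = -0.0005−-0.0521z; -0.7449x+-0.4242y = -0.0010−0.0776z
det = 0.6368;  x = 0.0010+0.0176z,  y = 0.0007+0.1521z
quadratic in z: (1.0234)z²+(-0.0086)z+(-0.0164)=0, √Δ=0.2592 → z ∈ {-0.1224, 0.1308}; z = -0.1224 (taking z<0)
x = -0.0012, y = -0.0180

(-0.0012, -0.0180, -0.1224)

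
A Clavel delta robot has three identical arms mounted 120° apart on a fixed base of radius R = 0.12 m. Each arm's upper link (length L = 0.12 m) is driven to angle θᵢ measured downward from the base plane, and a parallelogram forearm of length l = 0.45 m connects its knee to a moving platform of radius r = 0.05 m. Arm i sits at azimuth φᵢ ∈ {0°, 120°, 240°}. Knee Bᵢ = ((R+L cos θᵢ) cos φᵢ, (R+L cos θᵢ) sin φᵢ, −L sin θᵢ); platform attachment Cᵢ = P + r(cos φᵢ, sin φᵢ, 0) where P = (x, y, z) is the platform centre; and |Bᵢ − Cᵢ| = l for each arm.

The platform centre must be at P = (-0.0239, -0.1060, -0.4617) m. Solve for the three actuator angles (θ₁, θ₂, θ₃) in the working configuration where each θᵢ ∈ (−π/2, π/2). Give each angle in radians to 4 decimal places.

rotate P by −φ1: (-0.0239, -0.1060, -0.4617)
  A cos θ + B sin θ = C:  0.0939·cos θ + -0.4617·sin θ = -0.1880
  √(A²+B²)=0.4712;  θ1 = -1.3702+1.9812 ≈ 0.6111
arm 2 (φ=120.0°): x'=-0.0798, y'=0.0737
  e−x'=0.1498;  (l²−L²−(e−x')²−y'²−z²)/2L = -0.2206
  √(A²+B²)=0.4854;  θ2 = -1.2570+2.0427 ≈ 0.7857
arm 3 (φ=240.0°): x'=0.1037, y'=0.0323
  A cos θ + B sin θ = C:  -0.0337·cos θ + -0.4617·sin θ = -0.1135
  γ=atan2(-0.4617,-0.0337)=-1.6438;  ψ=arccos(-0.2453)=1.8186;  θ3=γ+ψ≈0.1748

θ₁ = 0.6111, θ₂ = 0.7857, θ₃ = 0.1748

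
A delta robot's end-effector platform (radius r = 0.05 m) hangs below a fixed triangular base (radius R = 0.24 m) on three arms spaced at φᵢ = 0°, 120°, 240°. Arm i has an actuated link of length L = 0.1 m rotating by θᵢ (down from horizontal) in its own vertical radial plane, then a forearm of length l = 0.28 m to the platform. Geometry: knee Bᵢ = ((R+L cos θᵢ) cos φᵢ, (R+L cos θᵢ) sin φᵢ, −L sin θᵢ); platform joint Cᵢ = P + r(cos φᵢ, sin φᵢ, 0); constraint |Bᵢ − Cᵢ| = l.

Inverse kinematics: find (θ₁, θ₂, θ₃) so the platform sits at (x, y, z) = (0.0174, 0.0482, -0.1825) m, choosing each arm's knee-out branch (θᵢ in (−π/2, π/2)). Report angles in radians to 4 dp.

rotate P by −φ1: (0.0174, 0.0482, -0.1825)
  e−x'=0.1726;  (l²−L²−(e−x')²−y'²−z²)/2L = 0.0149
  √(A²+B²)=0.2512;  θ1 = -0.8133+1.5114 ≈ 0.6982
arm 2 (φ=120.0°): x'=0.0330, y'=-0.0392
  A cos θ + B sin θ = C:  0.1570·cos θ + -0.1825·sin θ = 0.0446
  √(A²+B²)=0.2407;  θ2 = -0.8605+1.3844 ≈ 0.5239
rotate P by −φ3: (-0.0504, -0.0090, -0.1825)
  A=0.2404, B=-0.1825, C=(l²−L²−A²−y'²−z²)/(2L)=-0.1140
  √(A²+B²)=0.3019;  θ3 = -0.6492+1.9581 ≈ 1.3088

θ₁ = 0.6982, θ₂ = 0.5239, θ₃ = 1.3088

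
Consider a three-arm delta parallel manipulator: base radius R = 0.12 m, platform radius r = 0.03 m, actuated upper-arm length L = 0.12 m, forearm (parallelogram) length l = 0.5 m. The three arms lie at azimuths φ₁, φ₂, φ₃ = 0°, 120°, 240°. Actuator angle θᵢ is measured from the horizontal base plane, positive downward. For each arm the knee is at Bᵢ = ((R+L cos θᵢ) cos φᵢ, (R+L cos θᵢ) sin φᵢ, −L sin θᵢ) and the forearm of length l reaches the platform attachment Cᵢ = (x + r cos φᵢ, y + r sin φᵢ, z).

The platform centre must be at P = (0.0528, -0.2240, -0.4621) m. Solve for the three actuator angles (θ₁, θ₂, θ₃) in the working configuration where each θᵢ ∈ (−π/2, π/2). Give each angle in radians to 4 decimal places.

rotate P by −φ1: (0.0528, -0.2240, -0.4621)
  e−x'=0.0372;  (l²−L²−(e−x')²−y'²−z²)/2L = -0.1229
  √(A²+B²)=0.4636;  θ1 = -1.4905+1.8391 ≈ 0.3486
rotate P by −φ2: (-0.2204, 0.0663, -0.4621)
  A=0.3104, B=-0.4621, C=(l²−L²−A²−y'²−z²)/(2L)=-0.3278
  θ2 = atan2(B,A) + arccos(C/0.5567) = 1.2211
rotate P by −φ3: (0.1676, 0.1577, -0.4621)
  e−x'=-0.0776;  (l²−L²−(e−x')²−y'²−z²)/2L = -0.0368
  √(A²+B²)=0.4686;  θ3 = -1.7372+1.6494 ≈ -0.0877

θ₁ = 0.3486, θ₂ = 1.2211, θ₃ = -0.0877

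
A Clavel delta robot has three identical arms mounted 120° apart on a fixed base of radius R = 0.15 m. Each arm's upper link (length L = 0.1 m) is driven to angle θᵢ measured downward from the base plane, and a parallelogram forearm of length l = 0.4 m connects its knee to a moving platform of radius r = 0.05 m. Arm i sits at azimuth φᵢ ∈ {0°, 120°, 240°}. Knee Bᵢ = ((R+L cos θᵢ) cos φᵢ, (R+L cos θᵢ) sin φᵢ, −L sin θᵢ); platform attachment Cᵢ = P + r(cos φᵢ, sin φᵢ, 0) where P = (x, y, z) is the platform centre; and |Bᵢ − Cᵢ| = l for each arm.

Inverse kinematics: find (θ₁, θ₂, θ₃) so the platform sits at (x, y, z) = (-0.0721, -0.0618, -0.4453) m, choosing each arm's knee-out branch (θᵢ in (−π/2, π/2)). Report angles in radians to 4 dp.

θ₁ = 1.3963, θ₂ = 1.1348, θ₃ = 0.6112

φ1=0.0° → target in arm frame (-0.0721, -0.0618)
  A cos θ + B sin θ = C:  0.1721·cos θ + -0.4453·sin θ = -0.4086
  θ1 = atan2(B,A) + arccos(C/0.4774) = 1.3963
arm 2 (φ=120.0°): x'=-0.0175, y'=0.0933
  A=0.1175, B=-0.4453, C=(l²−L²−A²−y'²−z²)/(2L)=-0.3540
  θ2 = atan2(B,A) + arccos(C/0.4605) = 1.1348
rotate P by −φ3: (0.0896, -0.0315, -0.4453)
  e−x'=0.0104;  (l²−L²−(e−x')²−y'²−z²)/2L = -0.2470
  √(A²+B²)=0.4454;  θ3 = -1.5474+2.1585 ≈ 0.6112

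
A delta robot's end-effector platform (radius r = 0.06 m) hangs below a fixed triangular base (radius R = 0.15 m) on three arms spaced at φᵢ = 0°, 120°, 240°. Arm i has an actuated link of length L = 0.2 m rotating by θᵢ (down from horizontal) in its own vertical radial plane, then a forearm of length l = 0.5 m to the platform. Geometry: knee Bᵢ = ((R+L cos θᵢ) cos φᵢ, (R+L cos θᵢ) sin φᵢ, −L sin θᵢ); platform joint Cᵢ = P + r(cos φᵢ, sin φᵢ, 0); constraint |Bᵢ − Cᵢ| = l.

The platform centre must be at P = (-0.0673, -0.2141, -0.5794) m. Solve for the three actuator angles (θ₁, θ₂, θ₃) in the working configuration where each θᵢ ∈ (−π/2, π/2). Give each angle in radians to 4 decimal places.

θ₁ = 1.2219, θ₂ = 1.3966, θ₃ = 0.4364

rotate P by −φ1: (-0.0673, -0.2141, -0.5794)
  A=0.1573, B=-0.5794, C=(l²−L²−A²−y'²−z²)/(2L)=-0.4907
  √(A²+B²)=0.6004;  θ1 = -1.3057+2.5276 ≈ 1.2219
rotate P by −φ2: (-0.1518, 0.1653, -0.5794)
  e−x'=0.2418;  (l²−L²−(e−x')²−y'²−z²)/2L = -0.5287
  √(A²+B²)=0.6278;  θ2 = -1.1755+2.5721 ≈ 1.3966
arm 3 (φ=240.0°): x'=0.2191, y'=0.0488
  A cos θ + B sin θ = C:  -0.1291·cos θ + -0.5794·sin θ = -0.3619
  θ3 = atan2(B,A) + arccos(C/0.5936) = 0.4364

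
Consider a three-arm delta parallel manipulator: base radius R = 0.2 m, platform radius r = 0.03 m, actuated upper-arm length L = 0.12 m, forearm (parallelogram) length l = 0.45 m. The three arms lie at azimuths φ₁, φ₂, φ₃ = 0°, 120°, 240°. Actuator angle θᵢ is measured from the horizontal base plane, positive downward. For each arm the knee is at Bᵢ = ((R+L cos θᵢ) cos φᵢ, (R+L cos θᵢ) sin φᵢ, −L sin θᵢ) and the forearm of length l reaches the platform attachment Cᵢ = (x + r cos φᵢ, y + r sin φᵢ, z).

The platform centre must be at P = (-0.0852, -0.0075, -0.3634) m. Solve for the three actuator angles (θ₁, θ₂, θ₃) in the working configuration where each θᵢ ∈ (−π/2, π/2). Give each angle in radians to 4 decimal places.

θ₁ = 0.6981, θ₂ = 0.0004, θ₃ = -0.0874

arm 1 (φ=0.0°): x'=-0.0852, y'=-0.0075
  A=0.2552, B=-0.3634, C=(l²−L²−A²−y'²−z²)/(2L)=-0.0381
  γ=atan2(-0.3634,0.2552)=-0.9586;  ψ=arccos(-0.0858)=1.6567;  θ1=γ+ψ≈0.6981
φ2=120.0° → target in arm frame (0.0361, 0.0775)
  A=0.1339, B=-0.3634, C=(l²−L²−A²−y'²−z²)/(2L)=0.1338
  γ=atan2(-0.3634,0.1339)=-1.2178;  ψ=arccos(0.3454)=1.2182;  θ2=γ+ψ≈0.0004
rotate P by −φ3: (0.0491, -0.0700, -0.3634)
  A=0.1209, B=-0.3634, C=(l²−L²−A²−y'²−z²)/(2L)=0.1522
  θ3 = atan2(B,A) + arccos(C/0.3830) = -0.0874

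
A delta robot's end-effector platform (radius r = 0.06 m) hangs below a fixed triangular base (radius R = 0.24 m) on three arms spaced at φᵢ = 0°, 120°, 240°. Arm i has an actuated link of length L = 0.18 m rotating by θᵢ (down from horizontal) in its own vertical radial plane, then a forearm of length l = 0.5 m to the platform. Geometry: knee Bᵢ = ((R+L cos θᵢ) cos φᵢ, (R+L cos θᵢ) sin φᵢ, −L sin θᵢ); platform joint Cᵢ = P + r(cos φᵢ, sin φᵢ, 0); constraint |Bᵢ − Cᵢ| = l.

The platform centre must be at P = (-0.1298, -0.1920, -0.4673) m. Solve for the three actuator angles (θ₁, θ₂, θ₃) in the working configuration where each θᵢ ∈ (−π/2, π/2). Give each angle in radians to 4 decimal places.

φ1=0.0° → target in arm frame (-0.1298, -0.1920)
  A cos θ + B sin θ = C:  0.3098·cos θ + -0.4673·sin θ = -0.3711
  γ=atan2(-0.4673,0.3098)=-0.9854;  ψ=arccos(-0.6620)=2.2942;  θ1=γ+ψ≈1.3089
rotate P by −φ2: (-0.1014, 0.2084, -0.4673)
  A=0.2814, B=-0.4673, C=(l²−L²−A²−y'²−z²)/(2L)=-0.3427
  γ=atan2(-0.4673,0.2814)=-1.0288;  ψ=arccos(-0.6283)=2.2501;  θ2=γ+ψ≈1.2213
rotate P by −φ3: (0.2312, -0.0164, -0.4673)
  e−x'=-0.0512;  (l²−L²−(e−x')²−y'²−z²)/2L = -0.0102
  √(A²+B²)=0.4701;  θ3 = -1.6799+1.5924 ≈ -0.0875

θ₁ = 1.3089, θ₂ = 1.2213, θ₃ = -0.0875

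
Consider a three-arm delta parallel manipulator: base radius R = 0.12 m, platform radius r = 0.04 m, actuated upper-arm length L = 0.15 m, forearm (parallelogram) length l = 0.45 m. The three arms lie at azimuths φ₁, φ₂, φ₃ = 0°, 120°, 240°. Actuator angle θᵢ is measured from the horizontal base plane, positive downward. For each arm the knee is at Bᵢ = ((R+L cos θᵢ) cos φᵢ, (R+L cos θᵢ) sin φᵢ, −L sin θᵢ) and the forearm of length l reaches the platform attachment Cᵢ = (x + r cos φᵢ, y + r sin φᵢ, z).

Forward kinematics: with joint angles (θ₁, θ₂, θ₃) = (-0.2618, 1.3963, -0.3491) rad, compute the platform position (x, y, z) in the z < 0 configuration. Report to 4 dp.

(0.1482, -0.2780, -0.3066)

S1 = (0.2249·cos0.0°, 0.2249·sin0.0°, 0.0388) = (0.2249, 0.0000, 0.0388)
φ2=120.0°: virtual centre (-0.0530, 0.0918, -0.1477), radius l
φ3=240.0°: virtual centre (-0.1105, -0.1914, 0.0513), radius l
|S₂|²−|S₁|² = -0.0190;  |S₃|²−|S₁|² = -0.0006
plane₁₂: -0.5558x+0.1837y+-0.3731z = -0.0190
det = 0.3359;  x = 0.0220+-0.4114z,  y = -0.0369+0.7863z
sphere 1 gives Az²+Bz+C=0 with A=1.7875, B=0.0312, C=-0.1585;  B²−4AC=1.1340;  roots -0.3066, 0.2891;  negative root z = -0.3066
x = 0.1482, y = -0.2780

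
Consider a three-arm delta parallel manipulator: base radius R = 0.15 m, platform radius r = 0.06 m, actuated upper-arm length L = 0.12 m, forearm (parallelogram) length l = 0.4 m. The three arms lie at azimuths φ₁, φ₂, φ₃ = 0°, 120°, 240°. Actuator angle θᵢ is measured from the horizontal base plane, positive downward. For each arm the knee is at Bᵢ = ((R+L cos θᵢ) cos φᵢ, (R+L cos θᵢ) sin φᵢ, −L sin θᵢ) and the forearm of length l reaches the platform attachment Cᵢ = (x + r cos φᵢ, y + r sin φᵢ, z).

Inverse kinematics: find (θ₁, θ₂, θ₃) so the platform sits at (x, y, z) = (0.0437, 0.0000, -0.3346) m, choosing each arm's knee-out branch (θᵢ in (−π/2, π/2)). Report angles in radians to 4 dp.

θ₁ = -0.2616, θ₂ = 0.0878, θ₃ = 0.0878

rotate P by −φ1: (0.0437, 0.0000, -0.3346)
  e−x'=0.0463;  (l²−L²−(e−x')²−y'²−z²)/2L = 0.1312
  θ1 = atan2(B,A) + arccos(C/0.3378) = -0.2616
φ2=120.0° → target in arm frame (-0.0218, -0.0378)
  A cos θ + B sin θ = C:  0.1118·cos θ + -0.3346·sin θ = 0.0821
  θ2 = atan2(B,A) + arccos(C/0.3528) = 0.0878
φ3=240.0° → target in arm frame (-0.0219, 0.0378)
  e−x'=0.1119;  (l²−L²−(e−x')²−y'²−z²)/2L = 0.0821
  γ=atan2(-0.3346,0.1119)=-1.2482;  ψ=arccos(0.2327)=1.3360;  θ3=γ+ψ≈0.0878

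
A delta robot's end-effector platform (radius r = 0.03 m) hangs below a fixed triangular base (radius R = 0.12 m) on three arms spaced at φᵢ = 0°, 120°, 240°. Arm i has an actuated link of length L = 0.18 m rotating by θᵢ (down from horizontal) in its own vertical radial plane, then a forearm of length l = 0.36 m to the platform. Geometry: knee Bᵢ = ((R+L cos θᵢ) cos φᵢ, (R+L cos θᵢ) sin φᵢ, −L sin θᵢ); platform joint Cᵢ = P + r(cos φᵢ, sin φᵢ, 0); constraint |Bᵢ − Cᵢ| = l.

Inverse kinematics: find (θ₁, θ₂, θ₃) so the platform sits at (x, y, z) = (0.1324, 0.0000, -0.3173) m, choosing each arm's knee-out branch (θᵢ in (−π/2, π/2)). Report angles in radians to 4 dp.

rotate P by −φ1: (0.1324, 0.0000, -0.3173)
  A cos θ + B sin θ = C:  -0.0424·cos θ + -0.3173·sin θ = -0.0147
  γ=atan2(-0.3173,-0.0424)=-1.7036;  ψ=arccos(-0.0458)=1.6166;  θ1=γ+ψ≈-0.0870
arm 2 (φ=120.0°): x'=-0.0662, y'=-0.1147
  e−x'=0.1562;  (l²−L²−(e−x')²−y'²−z²)/2L = -0.1140
  √(A²+B²)=0.3537;  θ2 = -1.1133+1.8989 ≈ 0.7855
arm 3 (φ=240.0°): x'=-0.0662, y'=0.1147
  A=0.1562, B=-0.3173, C=(l²−L²−A²−y'²−z²)/(2L)=-0.1140
  √(A²+B²)=0.3537;  θ3 = -1.1133+1.8989 ≈ 0.7855

θ₁ = -0.0870, θ₂ = 0.7855, θ₃ = 0.7855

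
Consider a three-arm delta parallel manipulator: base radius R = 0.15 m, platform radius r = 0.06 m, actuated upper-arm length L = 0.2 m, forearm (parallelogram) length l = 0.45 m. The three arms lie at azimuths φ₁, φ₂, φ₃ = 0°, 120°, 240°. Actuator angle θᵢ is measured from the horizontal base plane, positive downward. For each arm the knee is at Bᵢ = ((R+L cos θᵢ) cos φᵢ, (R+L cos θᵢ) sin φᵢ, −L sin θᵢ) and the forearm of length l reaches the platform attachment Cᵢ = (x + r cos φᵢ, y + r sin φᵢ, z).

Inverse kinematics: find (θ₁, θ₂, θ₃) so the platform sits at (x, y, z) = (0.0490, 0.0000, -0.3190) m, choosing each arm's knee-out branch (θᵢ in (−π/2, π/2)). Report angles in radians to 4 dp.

θ₁ = -0.3491, θ₂ = -0.0002, θ₃ = -0.0002

arm 1 (φ=0.0°): x'=0.0490, y'=0.0000
  A cos θ + B sin θ = C:  0.0410·cos θ + -0.3190·sin θ = 0.1476
  θ1 = atan2(B,A) + arccos(C/0.3216) = -0.3491
rotate P by −φ2: (-0.0245, -0.0424, -0.3190)
  e−x'=0.1145;  (l²−L²−(e−x')²−y'²−z²)/2L = 0.1146
  θ2 = atan2(B,A) + arccos(C/0.3389) = -0.0002
φ3=240.0° → target in arm frame (-0.0245, 0.0424)
  A=0.1145, B=-0.3190, C=(l²−L²−A²−y'²−z²)/(2L)=0.1146
  γ=atan2(-0.3190,0.1145)=-1.2262;  ψ=arccos(0.3380)=1.2260;  θ3=γ+ψ≈-0.0002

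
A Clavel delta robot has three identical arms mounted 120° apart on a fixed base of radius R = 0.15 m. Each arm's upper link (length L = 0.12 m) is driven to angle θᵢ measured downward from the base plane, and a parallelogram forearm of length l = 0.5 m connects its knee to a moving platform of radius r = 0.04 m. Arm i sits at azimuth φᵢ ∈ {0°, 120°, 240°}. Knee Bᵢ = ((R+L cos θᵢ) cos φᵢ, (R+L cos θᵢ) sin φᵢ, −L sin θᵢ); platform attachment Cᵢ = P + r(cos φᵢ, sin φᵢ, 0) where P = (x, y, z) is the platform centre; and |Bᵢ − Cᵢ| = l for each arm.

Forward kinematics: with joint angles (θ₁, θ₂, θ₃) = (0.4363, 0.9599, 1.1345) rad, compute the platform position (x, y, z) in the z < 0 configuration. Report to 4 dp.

(0.1121, 0.0294, -0.5383)

φ1=0.0°: virtual centre (0.2188, 0.0000, -0.0507), radius l
φ2=120.0°: virtual centre (-0.0894, 0.1549, -0.0983), radius l
arm 3 at φ=240.0°: (R−r)+L cos θ3 = 0.1607;  centre 3 = (-0.0804, -0.1392, -0.1088)
eliminate P² terms by subtracting sphere 1 from 2 and 3
linear system: -0.6163x+0.3097y = -0.0088−-0.0952z; -0.5982x+-0.2784y = -0.0128−-0.1161z
Cramer: x(z) = 0.0179-0.1750z;  y(z) = 0.0073-0.0410z
quadratic in z: (1.0323)z²+(0.1711)z+(-0.2070)=0, √Δ=0.9403 → z ∈ {-0.5383, 0.3726}; z = -0.5383 (taking z<0)
x = 0.1121, y = 0.0294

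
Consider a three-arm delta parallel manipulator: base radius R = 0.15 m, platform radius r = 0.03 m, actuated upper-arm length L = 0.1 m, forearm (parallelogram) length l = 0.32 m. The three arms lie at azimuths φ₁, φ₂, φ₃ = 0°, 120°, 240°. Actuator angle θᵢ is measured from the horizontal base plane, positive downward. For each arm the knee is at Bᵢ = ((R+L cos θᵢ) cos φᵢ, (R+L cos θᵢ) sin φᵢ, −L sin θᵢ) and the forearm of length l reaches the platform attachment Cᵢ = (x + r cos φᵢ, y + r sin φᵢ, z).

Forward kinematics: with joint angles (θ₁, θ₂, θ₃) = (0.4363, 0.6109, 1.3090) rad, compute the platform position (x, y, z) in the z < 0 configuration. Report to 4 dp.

(0.0571, 0.0686, -0.3145)

φ1=0.0°: virtual centre (0.2106, 0.0000, -0.0423), radius l
φ2=120.0°: virtual centre (-0.1010, 0.1749, -0.0574), radius l
centre 3 = (0.1459·cos240.0°, 0.1459·sin240.0°, -0.0966) = (-0.0729, -0.1263, -0.0966)
eliminate P² terms by subtracting sphere 1 from 2 and 3
[-0.6232 0.3497 -0.0302]·P = -0.0021;  [-0.5671 -0.2527 -0.1087]·P = -0.0155
Cramer: x(z) = 0.0168-0.1283z;  y(z) = 0.0239-0.1422z
sphere 1 gives Az²+Bz+C=0 with A=1.0367, B=0.1275, C=-0.0625;  B²−4AC=0.2752;  roots -0.3145, 0.1916;  negative root z = -0.3145
x = 0.0571, y = 0.0686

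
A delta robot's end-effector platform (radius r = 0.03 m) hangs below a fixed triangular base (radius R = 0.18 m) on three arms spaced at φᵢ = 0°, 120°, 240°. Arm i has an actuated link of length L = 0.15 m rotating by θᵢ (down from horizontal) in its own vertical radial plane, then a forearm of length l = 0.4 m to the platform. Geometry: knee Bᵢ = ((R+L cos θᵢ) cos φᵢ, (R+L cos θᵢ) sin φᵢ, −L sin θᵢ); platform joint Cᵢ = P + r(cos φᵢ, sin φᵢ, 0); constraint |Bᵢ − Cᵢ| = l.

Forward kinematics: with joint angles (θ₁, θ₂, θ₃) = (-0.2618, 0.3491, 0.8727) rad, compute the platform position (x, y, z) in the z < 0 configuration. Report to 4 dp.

arm 1 at φ=0.0°: e+L cos θ1 = 0.2949;  O1 = (0.2949, 0.0000, 0.0388)
φ2=120.0°: virtual centre (-0.1455, 0.2520, -0.0513), radius l
arm 3 at φ=240.0°: e+L cos θ3 = 0.2464;  O3 = (-0.1232, -0.2134, -0.1149)
subtract pairs → two planes through P
linear system: -0.8807x+0.5039y = -0.0012−-0.1803z; -0.8362x+-0.4268y = -0.0145−-0.3075z
det = 0.7973;  x = 0.0098+-0.2908z,  y = 0.0148+-0.1506z
quadratic in z: (1.1073)z²+(0.0837)z+(-0.0770)=0, √Δ=0.5900 → z ∈ {-0.3042, 0.2286}; z = -0.3042 (taking z<0)
x = 0.0983, y = 0.0606

(0.0983, 0.0606, -0.3042)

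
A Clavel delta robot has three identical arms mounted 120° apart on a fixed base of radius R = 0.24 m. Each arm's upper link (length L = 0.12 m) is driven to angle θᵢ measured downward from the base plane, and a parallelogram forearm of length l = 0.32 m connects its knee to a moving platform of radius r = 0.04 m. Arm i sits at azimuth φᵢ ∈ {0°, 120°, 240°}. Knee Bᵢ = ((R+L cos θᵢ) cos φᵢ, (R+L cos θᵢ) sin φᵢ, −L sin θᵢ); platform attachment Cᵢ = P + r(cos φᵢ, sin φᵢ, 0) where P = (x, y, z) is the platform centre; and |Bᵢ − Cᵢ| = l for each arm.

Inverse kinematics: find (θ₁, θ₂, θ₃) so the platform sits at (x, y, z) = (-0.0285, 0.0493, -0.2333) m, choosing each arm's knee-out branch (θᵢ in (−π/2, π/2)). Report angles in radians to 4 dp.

θ₁ = 1.0472, θ₂ = 0.3492, θ₃ = 1.0468

φ1=0.0° → target in arm frame (-0.0285, 0.0493)
  A cos θ + B sin θ = C:  0.2285·cos θ + -0.2333·sin θ = -0.0878
  θ1 = atan2(B,A) + arccos(C/0.3266) = 1.0472
rotate P by −φ2: (0.0569, 0.0000, -0.2333)
  A cos θ + B sin θ = C:  0.1431·cos θ + -0.2333·sin θ = 0.0546
  θ2 = atan2(B,A) + arccos(C/0.2737) = 0.3492
rotate P by −φ3: (-0.0284, -0.0493, -0.2333)
  A=0.2284, B=-0.2333, C=(l²−L²−A²−y'²−z²)/(2L)=-0.0877
  θ3 = atan2(B,A) + arccos(C/0.3265) = 1.0468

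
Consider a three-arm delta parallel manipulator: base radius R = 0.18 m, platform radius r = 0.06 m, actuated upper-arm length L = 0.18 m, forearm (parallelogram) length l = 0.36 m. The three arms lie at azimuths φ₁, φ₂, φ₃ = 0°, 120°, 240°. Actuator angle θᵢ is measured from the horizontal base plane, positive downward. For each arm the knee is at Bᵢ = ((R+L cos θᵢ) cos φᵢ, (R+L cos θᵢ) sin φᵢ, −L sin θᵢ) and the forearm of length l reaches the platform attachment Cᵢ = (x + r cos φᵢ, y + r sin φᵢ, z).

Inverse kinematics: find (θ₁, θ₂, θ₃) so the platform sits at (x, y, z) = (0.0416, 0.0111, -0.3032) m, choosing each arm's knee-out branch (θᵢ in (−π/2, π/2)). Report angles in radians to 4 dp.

θ₁ = 0.2619, θ₂ = 0.5235, θ₃ = 0.6111

φ1=0.0° → target in arm frame (0.0416, 0.0111)
  e−x'=0.0784;  (l²−L²−(e−x')²−y'²−z²)/2L = -0.0028
  √(A²+B²)=0.3132;  θ1 = -1.3178+1.5797 ≈ 0.2619
rotate P by −φ2: (-0.0112, -0.0416, -0.3032)
  e−x'=0.1312;  (l²−L²−(e−x')²−y'²−z²)/2L = -0.0380
  √(A²+B²)=0.3304;  θ2 = -1.1624+1.6860 ≈ 0.5235
rotate P by −φ3: (-0.0304, 0.0305, -0.3032)
  A cos θ + B sin θ = C:  0.1504·cos θ + -0.3032·sin θ = -0.0508
  θ3 = atan2(B,A) + arccos(C/0.3385) = 0.6111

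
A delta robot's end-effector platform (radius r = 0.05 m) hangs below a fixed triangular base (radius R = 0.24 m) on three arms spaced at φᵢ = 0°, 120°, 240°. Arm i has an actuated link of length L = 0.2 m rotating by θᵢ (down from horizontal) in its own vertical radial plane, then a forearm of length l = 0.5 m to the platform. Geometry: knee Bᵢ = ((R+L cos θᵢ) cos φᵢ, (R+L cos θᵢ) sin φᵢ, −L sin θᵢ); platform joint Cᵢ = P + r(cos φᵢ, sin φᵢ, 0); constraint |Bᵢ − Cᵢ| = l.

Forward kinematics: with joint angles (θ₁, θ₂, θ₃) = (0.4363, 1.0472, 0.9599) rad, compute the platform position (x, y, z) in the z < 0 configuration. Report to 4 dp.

(0.1096, -0.0163, -0.5103)

φ1=0.0°: virtual centre (0.3713, 0.0000, -0.0845), radius l
O2 = (0.2900·cos120.0°, 0.2900·sin120.0°, -0.1732) = (-0.1450, 0.2511, -0.1732)
φ3=240.0°: virtual centre (-0.1524, -0.2639, -0.1638), radius l
|O₂|²−|O₁|² = -0.0309;  |O₃|²−|O₁|² = -0.0253
plane₁₂: -1.0325x+0.5023y+-0.1774z = -0.0309
det = 1.0710;  x = 0.0271+-0.1618z,  y = -0.0058+0.0205z
quadratic in z: (1.0266)z²+(0.2802)z+(-0.1244)=0, √Δ=0.7676 → z ∈ {-0.5103, 0.2374}; z = -0.5103 (taking z<0)
x = 0.1096, y = -0.0163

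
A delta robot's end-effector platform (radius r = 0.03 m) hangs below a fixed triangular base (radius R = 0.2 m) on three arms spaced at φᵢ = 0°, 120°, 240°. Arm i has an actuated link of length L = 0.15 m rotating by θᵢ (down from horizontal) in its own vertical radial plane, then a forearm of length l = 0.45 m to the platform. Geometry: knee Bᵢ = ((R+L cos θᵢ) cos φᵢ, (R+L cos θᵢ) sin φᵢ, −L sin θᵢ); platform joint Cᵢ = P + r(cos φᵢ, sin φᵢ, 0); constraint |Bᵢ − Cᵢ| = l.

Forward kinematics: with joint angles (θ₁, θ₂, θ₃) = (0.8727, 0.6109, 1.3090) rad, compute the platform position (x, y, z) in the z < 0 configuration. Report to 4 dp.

(0.0166, 0.0990, -0.4759)

φ1=0.0°: virtual centre (0.2664, 0.0000, -0.1149), radius l
arm 2 at φ=120.0°: e+L cos θ2 = 0.2929;  centre 2 = (-0.1464, 0.2536, -0.0860)
arm 3 at φ=240.0°: e+L cos θ3 = 0.2088;  centre 3 = (-0.1044, -0.1808, -0.1449)
eliminate P² terms by subtracting sphere 1 from 2 and 3
[-0.8257 0.5073 0.0577]·P = 0.0090;  [-0.7417 -0.3617 -0.0600]·P = -0.0196
Cramer: x(z) = 0.0099-0.0141z;  y(z) = 0.0338-0.1368z
quadratic in z: (1.0189)z²+(0.2278)z+(-0.1223)=0, √Δ=0.7420 → z ∈ {-0.4759, 0.2523}; z = -0.4759 (taking z<0)
x = 0.0166, y = 0.0990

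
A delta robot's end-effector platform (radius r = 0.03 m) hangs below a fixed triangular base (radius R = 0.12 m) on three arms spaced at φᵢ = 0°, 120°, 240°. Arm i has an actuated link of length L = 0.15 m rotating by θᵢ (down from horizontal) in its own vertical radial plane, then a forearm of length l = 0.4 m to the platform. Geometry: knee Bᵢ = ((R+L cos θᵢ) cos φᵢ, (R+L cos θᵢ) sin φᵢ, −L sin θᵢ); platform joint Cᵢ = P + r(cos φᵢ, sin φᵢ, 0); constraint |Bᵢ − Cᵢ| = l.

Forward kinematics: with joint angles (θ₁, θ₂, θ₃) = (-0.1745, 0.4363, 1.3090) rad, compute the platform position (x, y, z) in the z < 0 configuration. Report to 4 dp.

O1 = (0.2377·cos0.0°, 0.2377·sin0.0°, 0.0260) = (0.2377, 0.0000, 0.0260)
O2 = (0.2259·cos120.0°, 0.2259·sin120.0°, -0.0634) = (-0.1130, 0.1957, -0.0634)
φ3=240.0°: virtual centre (-0.0644, -0.1116, -0.1449), radius l
|O₂|²−|O₁|² = -0.0021;  |O₃|²−|O₁|² = -0.0196
[-0.7014 0.3914 -0.1789]·P = -0.0021;  [-0.6043 -0.2231 -0.3419]·P = -0.0196
Cramer: x(z) = 0.0207-0.4420z;  y(z) = 0.0317-0.3351z
quadratic in z: (1.3077)z²+(0.1185)z+(-0.1112)=0, √Δ=0.7719 → z ∈ {-0.3404, 0.2498}; z = -0.3404 (taking z<0)
x = 0.1712, y = 0.1458

(0.1712, 0.1458, -0.3404)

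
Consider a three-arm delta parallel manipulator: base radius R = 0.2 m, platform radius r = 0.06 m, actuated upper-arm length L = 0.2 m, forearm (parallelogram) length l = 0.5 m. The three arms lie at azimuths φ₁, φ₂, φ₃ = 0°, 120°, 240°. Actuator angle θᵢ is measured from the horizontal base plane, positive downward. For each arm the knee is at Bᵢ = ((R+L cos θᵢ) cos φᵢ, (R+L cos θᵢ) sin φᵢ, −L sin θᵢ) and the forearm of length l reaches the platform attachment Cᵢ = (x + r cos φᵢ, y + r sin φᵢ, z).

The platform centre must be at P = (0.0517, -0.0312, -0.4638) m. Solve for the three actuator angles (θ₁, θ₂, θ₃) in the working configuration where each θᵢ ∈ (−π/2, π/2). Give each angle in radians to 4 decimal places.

θ₁ = 0.2617, θ₂ = 0.6106, θ₃ = 0.4361

φ1=0.0° → target in arm frame (0.0517, -0.0312)
  A=0.0883, B=-0.4638, C=(l²−L²−A²−y'²−z²)/(2L)=-0.0347
  √(A²+B²)=0.4721;  θ1 = -1.3827+1.6444 ≈ 0.2617
rotate P by −φ2: (-0.0529, -0.0292, -0.4638)
  e−x'=0.1929;  (l²−L²−(e−x')²−y'²−z²)/2L = -0.1079
  γ=atan2(-0.4638,0.1929)=-1.1767;  ψ=arccos(-0.2148)=1.7873;  θ2=γ+ψ≈0.6106
rotate P by −φ3: (0.0012, 0.0604, -0.4638)
  e−x'=0.1388;  (l²−L²−(e−x')²−y'²−z²)/2L = -0.0701
  θ3 = atan2(B,A) + arccos(C/0.4841) = 0.4361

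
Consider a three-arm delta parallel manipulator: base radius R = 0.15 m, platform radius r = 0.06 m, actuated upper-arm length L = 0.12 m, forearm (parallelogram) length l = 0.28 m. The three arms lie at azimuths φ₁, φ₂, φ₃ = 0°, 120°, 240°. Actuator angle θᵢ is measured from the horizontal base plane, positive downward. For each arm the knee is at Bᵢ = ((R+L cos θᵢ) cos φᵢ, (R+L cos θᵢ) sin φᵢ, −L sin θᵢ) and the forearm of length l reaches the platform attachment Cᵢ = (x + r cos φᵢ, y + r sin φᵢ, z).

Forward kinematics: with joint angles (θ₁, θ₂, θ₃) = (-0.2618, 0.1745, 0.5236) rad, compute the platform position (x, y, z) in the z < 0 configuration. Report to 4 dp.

(0.0483, 0.0270, -0.1988)

arm 1 at φ=0.0°: (R−r)+L cos θ1 = 0.2059;  O1 = (0.2059, 0.0000, 0.0311)
φ2=120.0°: virtual centre (-0.1041, 0.1803, -0.0208), radius l
O3 = (0.1939·cos240.0°, 0.1939·sin240.0°, -0.0600) = (-0.0970, -0.1679, -0.0600)
subtract pairs → two planes through P
linear system: -0.6200x+0.3606y = 0.0004−-0.1038z; -0.6057x+-0.3359y = -0.0022−-0.1821z
Cramer: x(z) = 0.0015-0.2356z;  y(z) = 0.0037-0.1173z
into |P−O₁|² = l²: 1.0693z² + 0.0333z + -0.0356 = 0;  Δ = 0.1535;  z = -0.1988 or 0.1676 → z<0 root = -0.1988
x = 0.0483, y = 0.0270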